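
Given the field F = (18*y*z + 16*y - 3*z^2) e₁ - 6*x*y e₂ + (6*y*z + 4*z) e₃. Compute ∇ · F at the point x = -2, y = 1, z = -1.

∂F₁/∂x = 0
∂F₂/∂y = -6*x
∂F₃/∂z = 6*y + 4
∇·F = -6*x + 6*y + 4
At (-2, 1, -1): 22.

22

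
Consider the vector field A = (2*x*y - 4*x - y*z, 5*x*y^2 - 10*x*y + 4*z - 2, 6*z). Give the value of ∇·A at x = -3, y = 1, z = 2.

4

∂A₁/∂x = 2*y - 4
∂A₂/∂y = 10*x*y - 10*x
∂A₃/∂z = 6
∇·A = 10*x*y - 10*x + 2*y + 2
At (-3, 1, 2): 4.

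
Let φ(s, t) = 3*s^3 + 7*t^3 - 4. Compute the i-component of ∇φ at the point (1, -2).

(∇φ)_1 = ∂φ/∂s = 9*s^2
At (1, -2): 9.

9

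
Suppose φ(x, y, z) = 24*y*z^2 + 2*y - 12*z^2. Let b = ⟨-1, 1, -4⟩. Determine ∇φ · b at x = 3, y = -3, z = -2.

-1246

∂φ/∂x = 0
∂φ/∂y = 24*z^2 + 2
∂φ/∂z = 48*y*z - 24*z
∇φ at (3, -3, -2) = (0, 98, 336)
∇φ · b = (0)(-1) + (98)(1) + (336)(-4) = -1246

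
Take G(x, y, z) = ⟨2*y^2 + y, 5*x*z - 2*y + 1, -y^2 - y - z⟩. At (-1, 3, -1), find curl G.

(∇×G)₁ = ∂G₃/∂y − ∂G₂/∂z = -5*x - 2*y - 1
(∇×G)₂ = ∂G₁/∂z − ∂G₃/∂x = 0
(∇×G)₃ = ∂G₂/∂x − ∂G₁/∂y = -4*y + 5*z - 1
∇×G = (-5*x - 2*y - 1, 0, -4*y + 5*z - 1)
At (-1, 3, -1): (-2, 0, -18).

(-2, 0, -18)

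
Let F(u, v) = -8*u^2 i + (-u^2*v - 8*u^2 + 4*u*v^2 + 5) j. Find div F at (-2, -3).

∂F₁/∂u = -16*u
∂F₂/∂v = -u^2 + 8*u*v
∇·F = -u^2 + 8*u*v - 16*u
At (-2, -3): 76.

76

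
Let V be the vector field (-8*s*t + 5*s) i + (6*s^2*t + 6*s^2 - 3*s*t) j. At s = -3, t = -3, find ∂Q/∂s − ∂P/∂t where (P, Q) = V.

∂V₂/∂s = 12*s*t + 12*s - 3*t
∂V₁/∂t = -8*s
Scalar curl = 12*s*t + 20*s - 3*t
At (-3, -3): 57.

57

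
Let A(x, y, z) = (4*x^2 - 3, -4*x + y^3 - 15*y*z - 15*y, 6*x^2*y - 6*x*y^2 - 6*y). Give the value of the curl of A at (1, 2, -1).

(6, 0, -4)

(∇×A)₁ = ∂A₃/∂y − ∂A₂/∂z = 6*x^2 - 12*x*y + 15*y - 6
(∇×A)₂ = ∂A₁/∂z − ∂A₃/∂x = -12*x*y + 6*y^2
(∇×A)₃ = ∂A₂/∂x − ∂A₁/∂y = -4
∇×A = (6*x^2 - 12*x*y + 15*y - 6, -12*x*y + 6*y^2, -4)
At (1, 2, -1): (6, 0, -4).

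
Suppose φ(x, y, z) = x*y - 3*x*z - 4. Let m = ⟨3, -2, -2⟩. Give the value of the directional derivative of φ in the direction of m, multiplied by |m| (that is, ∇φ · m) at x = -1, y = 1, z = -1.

∂φ/∂x = y - 3*z
∂φ/∂y = x
∂φ/∂z = -3*x
∇φ at (-1, 1, -1) = (4, -1, 3)
∇φ · m = (4)(3) + (-1)(-2) + (3)(-2) = 8

8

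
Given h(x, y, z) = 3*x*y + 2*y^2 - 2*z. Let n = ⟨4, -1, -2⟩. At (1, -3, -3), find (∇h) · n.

-23

∂h/∂x = 3*y
∂h/∂y = 3*x + 4*y
∂h/∂z = -2
∇h at (1, -3, -3) = (-9, -9, -2)
∇h · n = (-9)(4) + (-9)(-1) + (-2)(-2) = -23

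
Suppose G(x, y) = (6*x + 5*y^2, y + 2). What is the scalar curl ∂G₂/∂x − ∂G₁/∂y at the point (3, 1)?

-10

∂G₂/∂x = 0
∂G₁/∂y = 10*y
Scalar curl = -10*y
At (3, 1): -10.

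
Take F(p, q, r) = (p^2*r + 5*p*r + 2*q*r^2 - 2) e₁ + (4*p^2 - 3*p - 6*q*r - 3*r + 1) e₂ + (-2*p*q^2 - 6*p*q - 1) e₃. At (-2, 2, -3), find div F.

∂F₁/∂p = 2*p*r + 5*r
∂F₂/∂q = -6*r
∂F₃/∂r = 0
∇·F = 2*p*r - r
At (-2, 2, -3): 15.

15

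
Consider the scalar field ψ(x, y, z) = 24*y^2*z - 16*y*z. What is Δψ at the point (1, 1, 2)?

∂²ψ/∂x² = 0
∂²ψ/∂y² = 48*z
∂²ψ/∂z² = 0
∇²ψ = 48*z
At (1, 1, 2): 96.

96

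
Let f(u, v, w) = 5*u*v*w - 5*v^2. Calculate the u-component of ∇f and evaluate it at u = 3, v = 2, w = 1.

(∇f)_1 = ∂f/∂u = 5*v*w
At (3, 2, 1): 10.

10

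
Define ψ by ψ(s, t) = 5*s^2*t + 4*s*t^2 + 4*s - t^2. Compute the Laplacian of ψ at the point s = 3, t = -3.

-8

∂²ψ/∂s² = 10*t
∂²ψ/∂t² = 2*(4*s - 1)
∇²ψ = 8*s + 10*t - 2
At (3, -3): -8.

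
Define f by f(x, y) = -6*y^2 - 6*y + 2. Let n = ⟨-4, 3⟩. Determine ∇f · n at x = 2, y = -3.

90

∂f/∂x = 0
∂f/∂y = -12*y - 6
∇f at (2, -3) = (0, 30)
∇f · n = (0)(-4) + (30)(3) = 90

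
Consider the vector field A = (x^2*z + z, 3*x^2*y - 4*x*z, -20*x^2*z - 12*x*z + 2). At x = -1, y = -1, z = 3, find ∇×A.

(∇×A)₁ = ∂A₃/∂y − ∂A₂/∂z = 4*x
(∇×A)₂ = ∂A₁/∂z − ∂A₃/∂x = x^2 + 40*x*z + 12*z + 1
(∇×A)₃ = ∂A₂/∂x − ∂A₁/∂y = 6*x*y - 4*z
∇×A = (4*x, x^2 + 40*x*z + 12*z + 1, 6*x*y - 4*z)
At (-1, -1, 3): (-4, -82, -6).

(-4, -82, -6)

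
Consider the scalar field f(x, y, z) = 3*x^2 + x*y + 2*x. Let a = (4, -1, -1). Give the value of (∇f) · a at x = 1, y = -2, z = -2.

∂f/∂x = 6*x + y + 2
∂f/∂y = x
∂f/∂z = 0
∇f at (1, -2, -2) = (6, 1, 0)
∇f · a = (6)(4) + (1)(-1) + (0)(-1) = 23

23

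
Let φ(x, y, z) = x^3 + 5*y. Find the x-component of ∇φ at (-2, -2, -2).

(∇φ)_1 = ∂φ/∂x = 3*x^2
At (-2, -2, -2): 12.

12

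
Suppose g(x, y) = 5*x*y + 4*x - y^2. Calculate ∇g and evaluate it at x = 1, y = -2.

∂g/∂x = 5*y + 4
∂g/∂y = 5*x - 2*y
∇g = (5*y + 4, 5*x - 2*y)
At (1, -2): (-6, 9).

(-6, 9)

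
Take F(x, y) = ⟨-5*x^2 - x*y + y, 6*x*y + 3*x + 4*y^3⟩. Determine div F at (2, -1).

5

∂F₁/∂x = -10*x - y
∂F₂/∂y = 6*x + 12*y^2
∇·F = -4*x + 12*y^2 - y
At (2, -1): 5.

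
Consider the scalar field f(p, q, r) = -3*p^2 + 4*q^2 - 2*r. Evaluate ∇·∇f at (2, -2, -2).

∂²f/∂p² = -6
∂²f/∂q² = 8
∂²f/∂r² = 0
∇²f = 2
At (2, -2, -2): 2.

2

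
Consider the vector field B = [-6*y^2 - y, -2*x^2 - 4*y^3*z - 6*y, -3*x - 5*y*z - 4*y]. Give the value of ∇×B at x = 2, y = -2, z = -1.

(-31, 3, -31)

(∇×B)₁ = ∂B₃/∂y − ∂B₂/∂z = 4*y^3 - 5*z - 4
(∇×B)₂ = ∂B₁/∂z − ∂B₃/∂x = 3
(∇×B)₃ = ∂B₂/∂x − ∂B₁/∂y = -4*x + 12*y + 1
∇×B = (4*y^3 - 5*z - 4, 3, -4*x + 12*y + 1)
At (2, -2, -1): (-31, 3, -31).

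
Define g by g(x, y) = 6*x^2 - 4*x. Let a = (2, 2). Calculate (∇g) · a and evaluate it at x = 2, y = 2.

40

∂g/∂x = 12*x - 4
∂g/∂y = 0
∇g at (2, 2) = (20, 0)
∇g · a = (20)(2) + (0)(2) = 40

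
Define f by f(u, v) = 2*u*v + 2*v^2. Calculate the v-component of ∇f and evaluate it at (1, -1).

-2

(∇f)_2 = ∂f/∂v = 2*u + 4*v
At (1, -1): -2.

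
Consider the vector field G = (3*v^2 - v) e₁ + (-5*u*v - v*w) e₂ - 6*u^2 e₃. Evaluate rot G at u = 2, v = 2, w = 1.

(2, 24, -21)

(∇×G)₁ = ∂G₃/∂v − ∂G₂/∂w = v
(∇×G)₂ = ∂G₁/∂w − ∂G₃/∂u = 12*u
(∇×G)₃ = ∂G₂/∂u − ∂G₁/∂v = -11*v + 1
∇×G = (v, 12*u, -11*v + 1)
At (2, 2, 1): (2, 24, -21).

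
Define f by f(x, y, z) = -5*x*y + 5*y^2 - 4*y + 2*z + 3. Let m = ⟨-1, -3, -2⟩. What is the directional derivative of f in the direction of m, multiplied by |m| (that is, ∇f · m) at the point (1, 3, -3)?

-52

∂f/∂x = -5*y
∂f/∂y = -5*x + 10*y - 4
∂f/∂z = 2
∇f at (1, 3, -3) = (-15, 21, 2)
∇f · m = (-15)(-1) + (21)(-3) + (2)(-2) = -52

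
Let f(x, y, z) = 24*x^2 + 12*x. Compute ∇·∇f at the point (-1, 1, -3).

∂²f/∂x² = 48
∂²f/∂y² = 0
∂²f/∂z² = 0
∇²f = 48
At (-1, 1, -3): 48.

48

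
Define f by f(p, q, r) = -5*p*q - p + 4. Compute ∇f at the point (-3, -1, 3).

∂f/∂p = -5*q - 1
∂f/∂q = -5*p
∂f/∂r = 0
∇f = (-5*q - 1, -5*p, 0)
At (-3, -1, 3): (4, 15, 0).

(4, 15, 0)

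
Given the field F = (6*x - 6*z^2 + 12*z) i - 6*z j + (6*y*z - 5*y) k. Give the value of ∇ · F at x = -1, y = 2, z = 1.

∂F₁/∂x = 6
∂F₂/∂y = 0
∂F₃/∂z = 6*y
∇·F = 6*y + 6
At (-1, 2, 1): 18.

18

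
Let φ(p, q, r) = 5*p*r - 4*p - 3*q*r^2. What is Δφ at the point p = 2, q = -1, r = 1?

∂²φ/∂p² = 0
∂²φ/∂q² = 0
∂²φ/∂r² = -6*q
∇²φ = -6*q
At (2, -1, 1): 6.

6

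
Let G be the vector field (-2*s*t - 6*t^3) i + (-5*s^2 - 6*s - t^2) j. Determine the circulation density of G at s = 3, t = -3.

132

∂G₂/∂s = -10*s - 6
∂G₁/∂t = -2*s - 18*t^2
Scalar curl = -8*s + 18*t^2 - 6
At (3, -3): 132.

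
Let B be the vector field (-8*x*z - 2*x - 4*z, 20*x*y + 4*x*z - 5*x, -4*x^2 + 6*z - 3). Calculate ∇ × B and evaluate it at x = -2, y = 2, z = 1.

(8, -4, 39)

(∇×B)₁ = ∂B₃/∂y − ∂B₂/∂z = -4*x
(∇×B)₂ = ∂B₁/∂z − ∂B₃/∂x = -4
(∇×B)₃ = ∂B₂/∂x − ∂B₁/∂y = 20*y + 4*z - 5
∇×B = (-4*x, -4, 20*y + 4*z - 5)
At (-2, 2, 1): (8, -4, 39).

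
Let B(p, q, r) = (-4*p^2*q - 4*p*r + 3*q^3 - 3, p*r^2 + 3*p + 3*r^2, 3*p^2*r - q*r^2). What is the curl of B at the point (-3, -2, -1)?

(∇×B)₁ = ∂B₃/∂q − ∂B₂/∂r = -2*p*r - r^2 - 6*r
(∇×B)₂ = ∂B₁/∂r − ∂B₃/∂p = -6*p*r - 4*p
(∇×B)₃ = ∂B₂/∂p − ∂B₁/∂q = 4*p^2 - 9*q^2 + r^2 + 3
∇×B = (-2*p*r - r^2 - 6*r, -6*p*r - 4*p, 4*p^2 - 9*q^2 + r^2 + 3)
At (-3, -2, -1): (-1, -6, 4).

(-1, -6, 4)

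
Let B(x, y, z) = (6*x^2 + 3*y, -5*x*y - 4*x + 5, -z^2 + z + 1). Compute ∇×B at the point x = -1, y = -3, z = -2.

(0, 0, 8)

(∇×B)₁ = ∂B₃/∂y − ∂B₂/∂z = 0
(∇×B)₂ = ∂B₁/∂z − ∂B₃/∂x = 0
(∇×B)₃ = ∂B₂/∂x − ∂B₁/∂y = -5*y - 7
∇×B = (0, 0, -5*y - 7)
At (-1, -3, -2): (0, 0, 8).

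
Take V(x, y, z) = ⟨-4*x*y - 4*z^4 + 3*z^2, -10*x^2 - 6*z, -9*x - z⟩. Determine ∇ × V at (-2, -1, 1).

(6, -1, 32)

(∇×V)₁ = ∂V₃/∂y − ∂V₂/∂z = 6
(∇×V)₂ = ∂V₁/∂z − ∂V₃/∂x = -16*z^3 + 6*z + 9
(∇×V)₃ = ∂V₂/∂x − ∂V₁/∂y = -16*x
∇×V = (6, -16*z^3 + 6*z + 9, -16*x)
At (-2, -1, 1): (6, -1, 32).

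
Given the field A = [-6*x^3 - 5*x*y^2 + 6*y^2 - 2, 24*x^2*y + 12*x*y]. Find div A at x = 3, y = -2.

∂A₁/∂x = -18*x^2 - 5*y^2
∂A₂/∂y = 24*x^2 + 12*x
∇·A = 6*x^2 + 12*x - 5*y^2
At (3, -2): 70.

70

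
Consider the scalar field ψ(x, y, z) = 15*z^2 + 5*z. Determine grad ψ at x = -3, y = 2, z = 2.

∂ψ/∂x = 0
∂ψ/∂y = 0
∂ψ/∂z = 30*z + 5
∇ψ = (0, 0, 30*z + 5)
At (-3, 2, 2): (0, 0, 65).

(0, 0, 65)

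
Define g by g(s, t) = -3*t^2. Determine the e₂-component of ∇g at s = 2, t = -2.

(∇g)_2 = ∂g/∂t = -6*t
At (2, -2): 12.

12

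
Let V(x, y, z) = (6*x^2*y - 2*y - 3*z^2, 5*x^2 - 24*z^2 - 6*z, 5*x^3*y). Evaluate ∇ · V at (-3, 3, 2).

-108

∂V₁/∂x = 12*x*y
∂V₂/∂y = 0
∂V₃/∂z = 0
∇·V = 12*x*y
At (-3, 3, 2): -108.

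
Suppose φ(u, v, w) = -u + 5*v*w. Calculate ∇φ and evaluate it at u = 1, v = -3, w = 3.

(-1, 15, -15)

∂φ/∂u = -1
∂φ/∂v = 5*w
∂φ/∂w = 5*v
∇φ = (-1, 5*w, 5*v)
At (1, -3, 3): (-1, 15, -15).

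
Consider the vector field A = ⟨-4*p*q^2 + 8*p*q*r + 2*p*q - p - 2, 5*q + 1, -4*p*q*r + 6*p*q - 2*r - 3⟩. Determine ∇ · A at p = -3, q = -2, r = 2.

-74

∂A₁/∂p = -4*q^2 + 8*q*r + 2*q - 1
∂A₂/∂q = 5
∂A₃/∂r = -4*p*q - 2
∇·A = -4*p*q - 4*q^2 + 8*q*r + 2*q + 2
At (-3, -2, 2): -74.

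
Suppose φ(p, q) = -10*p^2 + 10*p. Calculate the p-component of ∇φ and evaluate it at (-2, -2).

50

(∇φ)_1 = ∂φ/∂p = -20*p + 10
At (-2, -2): 50.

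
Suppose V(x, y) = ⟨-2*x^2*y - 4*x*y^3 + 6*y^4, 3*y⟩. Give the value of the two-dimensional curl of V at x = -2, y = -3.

∂V₂/∂x = 0
∂V₁/∂y = -2*x^2 - 12*x*y^2 + 24*y^3
Scalar curl = 2*x^2 + 12*x*y^2 - 24*y^3
At (-2, -3): 440.

440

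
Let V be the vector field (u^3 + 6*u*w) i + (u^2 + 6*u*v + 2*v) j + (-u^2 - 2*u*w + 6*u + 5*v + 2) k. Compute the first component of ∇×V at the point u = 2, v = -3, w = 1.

(∇×V)_1 = ∂V₃/∂v − ∂V₂/∂w
= 5 − (0)
= 5
At (2, -3, 1): 5.

5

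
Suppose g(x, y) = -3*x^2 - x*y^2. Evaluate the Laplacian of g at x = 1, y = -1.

∂²g/∂x² = -6
∂²g/∂y² = -2*x
∇²g = -2*x - 6
At (1, -1): -8.

-8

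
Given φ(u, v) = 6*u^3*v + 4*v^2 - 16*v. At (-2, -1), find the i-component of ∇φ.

(∇φ)_1 = ∂φ/∂u = 18*u^2*v
At (-2, -1): -72.

-72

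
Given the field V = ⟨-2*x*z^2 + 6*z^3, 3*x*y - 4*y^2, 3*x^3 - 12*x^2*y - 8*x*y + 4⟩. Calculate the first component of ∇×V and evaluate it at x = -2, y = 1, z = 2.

-32

(∇×V)_1 = ∂V₃/∂y − ∂V₂/∂z
= -12*x^2 - 8*x − (0)
= -12*x^2 - 8*x
At (-2, 1, 2): -32.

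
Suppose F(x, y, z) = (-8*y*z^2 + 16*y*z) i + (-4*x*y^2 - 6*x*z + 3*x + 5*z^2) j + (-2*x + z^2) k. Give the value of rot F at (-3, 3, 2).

(∇×F)₁ = ∂F₃/∂y − ∂F₂/∂z = 6*x - 10*z
(∇×F)₂ = ∂F₁/∂z − ∂F₃/∂x = -16*y*z + 16*y + 2
(∇×F)₃ = ∂F₂/∂x − ∂F₁/∂y = -4*y^2 + 8*z^2 - 22*z + 3
∇×F = (6*x - 10*z, -16*y*z + 16*y + 2, -4*y^2 + 8*z^2 - 22*z + 3)
At (-3, 3, 2): (-38, -46, -45).

(-38, -46, -45)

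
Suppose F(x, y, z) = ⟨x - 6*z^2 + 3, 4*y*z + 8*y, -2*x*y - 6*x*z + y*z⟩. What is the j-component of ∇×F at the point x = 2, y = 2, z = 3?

(∇×F)_2 = ∂F₁/∂z − ∂F₃/∂x
= -12*z − (-2*y - 6*z)
= 2*y - 6*z
At (2, 2, 3): -14.

-14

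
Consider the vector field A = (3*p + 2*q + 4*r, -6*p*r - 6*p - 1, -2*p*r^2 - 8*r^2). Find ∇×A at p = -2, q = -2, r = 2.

(∇×A)₁ = ∂A₃/∂q − ∂A₂/∂r = 6*p
(∇×A)₂ = ∂A₁/∂r − ∂A₃/∂p = 2*r^2 + 4
(∇×A)₃ = ∂A₂/∂p − ∂A₁/∂q = -6*r - 8
∇×A = (6*p, 2*r^2 + 4, -6*r - 8)
At (-2, -2, 2): (-12, 12, -20).

(-12, 12, -20)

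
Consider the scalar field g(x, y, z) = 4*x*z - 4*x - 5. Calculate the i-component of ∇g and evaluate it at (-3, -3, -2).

(∇g)_1 = ∂g/∂x = 4*z - 4
At (-3, -3, -2): -12.

-12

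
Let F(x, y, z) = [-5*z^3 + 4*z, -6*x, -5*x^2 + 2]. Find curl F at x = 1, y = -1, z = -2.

(0, -46, -6)

(∇×F)₁ = ∂F₃/∂y − ∂F₂/∂z = 0
(∇×F)₂ = ∂F₁/∂z − ∂F₃/∂x = 10*x - 15*z^2 + 4
(∇×F)₃ = ∂F₂/∂x − ∂F₁/∂y = -6
∇×F = (0, 10*x - 15*z^2 + 4, -6)
At (1, -1, -2): (0, -46, -6).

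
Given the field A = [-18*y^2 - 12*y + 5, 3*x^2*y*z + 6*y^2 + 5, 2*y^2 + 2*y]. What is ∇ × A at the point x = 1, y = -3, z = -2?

(-1, 0, -60)

(∇×A)₁ = ∂A₃/∂y − ∂A₂/∂z = -3*x^2*y + 4*y + 2
(∇×A)₂ = ∂A₁/∂z − ∂A₃/∂x = 0
(∇×A)₃ = ∂A₂/∂x − ∂A₁/∂y = 6*x*y*z + 36*y + 12
∇×A = (-3*x^2*y + 4*y + 2, 0, 6*x*y*z + 36*y + 12)
At (1, -3, -2): (-1, 0, -60).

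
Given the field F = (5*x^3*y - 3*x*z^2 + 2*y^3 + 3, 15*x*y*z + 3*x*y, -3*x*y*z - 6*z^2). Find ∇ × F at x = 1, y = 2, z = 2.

(-36, 0, 37)

(∇×F)₁ = ∂F₃/∂y − ∂F₂/∂z = -15*x*y - 3*x*z
(∇×F)₂ = ∂F₁/∂z − ∂F₃/∂x = -6*x*z + 3*y*z
(∇×F)₃ = ∂F₂/∂x − ∂F₁/∂y = -5*x^3 - 6*y^2 + 15*y*z + 3*y
∇×F = (-15*x*y - 3*x*z, -6*x*z + 3*y*z, -5*x^3 - 6*y^2 + 15*y*z + 3*y)
At (1, 2, 2): (-36, 0, 37).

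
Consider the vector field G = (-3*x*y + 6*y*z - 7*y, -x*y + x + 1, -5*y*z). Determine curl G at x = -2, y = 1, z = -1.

(5, 6, 7)

(∇×G)₁ = ∂G₃/∂y − ∂G₂/∂z = -5*z
(∇×G)₂ = ∂G₁/∂z − ∂G₃/∂x = 6*y
(∇×G)₃ = ∂G₂/∂x − ∂G₁/∂y = 3*x - y - 6*z + 8
∇×G = (-5*z, 6*y, 3*x - y - 6*z + 8)
At (-2, 1, -1): (5, 6, 7).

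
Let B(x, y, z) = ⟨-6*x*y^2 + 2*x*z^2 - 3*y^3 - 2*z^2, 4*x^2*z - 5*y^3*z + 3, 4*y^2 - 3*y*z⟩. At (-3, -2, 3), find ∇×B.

(-101, -48, 36)

(∇×B)₁ = ∂B₃/∂y − ∂B₂/∂z = -4*x^2 + 5*y^3 + 8*y - 3*z
(∇×B)₂ = ∂B₁/∂z − ∂B₃/∂x = 4*x*z - 4*z
(∇×B)₃ = ∂B₂/∂x − ∂B₁/∂y = 12*x*y + 8*x*z + 9*y^2
∇×B = (-4*x^2 + 5*y^3 + 8*y - 3*z, 4*x*z - 4*z, 12*x*y + 8*x*z + 9*y^2)
At (-3, -2, 3): (-101, -48, 36).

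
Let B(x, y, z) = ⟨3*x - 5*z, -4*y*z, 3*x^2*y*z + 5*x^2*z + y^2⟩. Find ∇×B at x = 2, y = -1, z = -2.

(∇×B)₁ = ∂B₃/∂y − ∂B₂/∂z = 3*x^2*z + 6*y
(∇×B)₂ = ∂B₁/∂z − ∂B₃/∂x = -6*x*y*z - 10*x*z - 5
(∇×B)₃ = ∂B₂/∂x − ∂B₁/∂y = 0
∇×B = (3*x^2*z + 6*y, -6*x*y*z - 10*x*z - 5, 0)
At (2, -1, -2): (-30, 11, 0).

(-30, 11, 0)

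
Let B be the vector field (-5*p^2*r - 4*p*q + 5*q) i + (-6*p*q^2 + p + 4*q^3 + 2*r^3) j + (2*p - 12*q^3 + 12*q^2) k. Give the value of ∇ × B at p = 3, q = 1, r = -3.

(-66, -47, 2)

(∇×B)₁ = ∂B₃/∂q − ∂B₂/∂r = -36*q^2 + 24*q - 6*r^2
(∇×B)₂ = ∂B₁/∂r − ∂B₃/∂p = -5*p^2 - 2
(∇×B)₃ = ∂B₂/∂p − ∂B₁/∂q = 4*p - 6*q^2 - 4
∇×B = (-36*q^2 + 24*q - 6*r^2, -5*p^2 - 2, 4*p - 6*q^2 - 4)
At (3, 1, -3): (-66, -47, 2).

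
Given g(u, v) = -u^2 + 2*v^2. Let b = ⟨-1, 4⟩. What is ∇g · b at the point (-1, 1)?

∂g/∂u = -2*u
∂g/∂v = 4*v
∇g at (-1, 1) = (2, 4)
∇g · b = (2)(-1) + (4)(4) = 14

14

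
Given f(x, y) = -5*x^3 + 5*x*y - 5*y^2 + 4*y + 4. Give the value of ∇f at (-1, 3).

(0, -31)

∂f/∂x = -15*x^2 + 5*y
∂f/∂y = 5*x - 10*y + 4
∇f = (-15*x^2 + 5*y, 5*x - 10*y + 4)
At (-1, 3): (0, -31).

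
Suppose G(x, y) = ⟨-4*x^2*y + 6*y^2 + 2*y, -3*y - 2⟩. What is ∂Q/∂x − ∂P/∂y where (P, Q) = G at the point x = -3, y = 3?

∂G₂/∂x = 0
∂G₁/∂y = -4*x^2 + 12*y + 2
Scalar curl = 4*x^2 - 12*y - 2
At (-3, 3): -2.

-2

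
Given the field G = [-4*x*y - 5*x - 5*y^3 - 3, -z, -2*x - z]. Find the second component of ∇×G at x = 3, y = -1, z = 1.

(∇×G)_2 = ∂G₁/∂z − ∂G₃/∂x
= 0 − (-2)
= 2
At (3, -1, 1): 2.

2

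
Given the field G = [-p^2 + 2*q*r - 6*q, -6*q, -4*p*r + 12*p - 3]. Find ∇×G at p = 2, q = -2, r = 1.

(0, -12, 4)

(∇×G)₁ = ∂G₃/∂q − ∂G₂/∂r = 0
(∇×G)₂ = ∂G₁/∂r − ∂G₃/∂p = 2*q + 4*r - 12
(∇×G)₃ = ∂G₂/∂p − ∂G₁/∂q = -2*r + 6
∇×G = (0, 2*q + 4*r - 12, -2*r + 6)
At (2, -2, 1): (0, -12, 4).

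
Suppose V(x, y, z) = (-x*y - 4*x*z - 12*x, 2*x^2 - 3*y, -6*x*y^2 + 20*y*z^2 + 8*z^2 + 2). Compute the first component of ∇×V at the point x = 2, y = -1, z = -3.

204

(∇×V)_1 = ∂V₃/∂y − ∂V₂/∂z
= -12*x*y + 20*z^2 − (0)
= -12*x*y + 20*z^2
At (2, -1, -3): 204.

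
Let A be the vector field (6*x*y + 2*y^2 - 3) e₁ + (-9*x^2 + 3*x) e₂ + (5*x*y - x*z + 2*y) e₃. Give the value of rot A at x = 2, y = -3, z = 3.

(∇×A)₁ = ∂A₃/∂y − ∂A₂/∂z = 5*x + 2
(∇×A)₂ = ∂A₁/∂z − ∂A₃/∂x = -5*y + z
(∇×A)₃ = ∂A₂/∂x − ∂A₁/∂y = -24*x - 4*y + 3
∇×A = (5*x + 2, -5*y + z, -24*x - 4*y + 3)
At (2, -3, 3): (12, 18, -33).

(12, 18, -33)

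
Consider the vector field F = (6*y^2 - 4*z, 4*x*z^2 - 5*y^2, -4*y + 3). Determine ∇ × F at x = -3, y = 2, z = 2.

(44, -4, -8)

(∇×F)₁ = ∂F₃/∂y − ∂F₂/∂z = -8*x*z - 4
(∇×F)₂ = ∂F₁/∂z − ∂F₃/∂x = -4
(∇×F)₃ = ∂F₂/∂x − ∂F₁/∂y = -12*y + 4*z^2
∇×F = (-8*x*z - 4, -4, -12*y + 4*z^2)
At (-3, 2, 2): (44, -4, -8).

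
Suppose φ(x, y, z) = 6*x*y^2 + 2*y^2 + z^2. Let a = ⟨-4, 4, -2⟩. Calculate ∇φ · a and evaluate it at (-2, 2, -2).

-248

∂φ/∂x = 6*y^2
∂φ/∂y = 12*x*y + 4*y
∂φ/∂z = 2*z
∇φ at (-2, 2, -2) = (24, -40, -4)
∇φ · a = (24)(-4) + (-40)(4) + (-4)(-2) = -248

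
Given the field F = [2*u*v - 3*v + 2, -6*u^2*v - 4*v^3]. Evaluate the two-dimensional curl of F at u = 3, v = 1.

-39

∂F₂/∂u = -12*u*v
∂F₁/∂v = 2*u - 3
Scalar curl = -12*u*v - 2*u + 3
At (3, 1): -39.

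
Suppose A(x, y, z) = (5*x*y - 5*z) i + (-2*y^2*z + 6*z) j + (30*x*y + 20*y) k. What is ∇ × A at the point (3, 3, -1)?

(122, -95, -15)

(∇×A)₁ = ∂A₃/∂y − ∂A₂/∂z = 30*x + 2*y^2 + 14
(∇×A)₂ = ∂A₁/∂z − ∂A₃/∂x = -30*y - 5
(∇×A)₃ = ∂A₂/∂x − ∂A₁/∂y = -5*x
∇×A = (30*x + 2*y^2 + 14, -30*y - 5, -5*x)
At (3, 3, -1): (122, -95, -15).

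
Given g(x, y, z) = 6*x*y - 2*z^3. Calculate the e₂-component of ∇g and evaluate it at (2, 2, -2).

(∇g)_2 = ∂g/∂y = 6*x
At (2, 2, -2): 12.

12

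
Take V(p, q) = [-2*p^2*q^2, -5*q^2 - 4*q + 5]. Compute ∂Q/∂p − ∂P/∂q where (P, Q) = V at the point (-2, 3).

∂V₂/∂p = 0
∂V₁/∂q = -4*p^2*q
Scalar curl = 4*p^2*q
At (-2, 3): 48.

48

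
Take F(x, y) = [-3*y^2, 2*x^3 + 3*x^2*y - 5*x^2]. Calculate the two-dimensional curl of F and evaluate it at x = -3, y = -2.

108

∂F₂/∂x = 6*x^2 + 6*x*y - 10*x
∂F₁/∂y = -6*y
Scalar curl = 6*x^2 + 6*x*y - 10*x + 6*y
At (-3, -2): 108.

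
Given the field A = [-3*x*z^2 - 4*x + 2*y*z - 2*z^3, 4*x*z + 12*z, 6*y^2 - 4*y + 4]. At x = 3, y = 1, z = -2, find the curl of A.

(∇×A)₁ = ∂A₃/∂y − ∂A₂/∂z = -4*x + 12*y - 16
(∇×A)₂ = ∂A₁/∂z − ∂A₃/∂x = -6*x*z + 2*y - 6*z^2
(∇×A)₃ = ∂A₂/∂x − ∂A₁/∂y = 2*z
∇×A = (-4*x + 12*y - 16, -6*x*z + 2*y - 6*z^2, 2*z)
At (3, 1, -2): (-16, 14, -4).

(-16, 14, -4)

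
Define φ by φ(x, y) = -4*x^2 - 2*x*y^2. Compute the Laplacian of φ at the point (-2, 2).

0

∂²φ/∂x² = -8
∂²φ/∂y² = -4*x
∇²φ = -4*x - 8
At (-2, 2): 0.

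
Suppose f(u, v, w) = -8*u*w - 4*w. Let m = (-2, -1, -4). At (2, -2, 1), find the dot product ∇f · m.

96

∂f/∂u = -8*w
∂f/∂v = 0
∂f/∂w = -8*u - 4
∇f at (2, -2, 1) = (-8, 0, -20)
∇f · m = (-8)(-2) + (0)(-1) + (-20)(-4) = 96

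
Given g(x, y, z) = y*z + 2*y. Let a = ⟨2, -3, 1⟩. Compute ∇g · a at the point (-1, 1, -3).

∂g/∂x = 0
∂g/∂y = z + 2
∂g/∂z = y
∇g at (-1, 1, -3) = (0, -1, 1)
∇g · a = (0)(2) + (-1)(-3) + (1)(1) = 4

4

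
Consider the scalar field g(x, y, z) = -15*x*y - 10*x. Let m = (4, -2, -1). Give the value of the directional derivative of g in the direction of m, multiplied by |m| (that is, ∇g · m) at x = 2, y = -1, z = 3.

∂g/∂x = -15*y - 10
∂g/∂y = -15*x
∂g/∂z = 0
∇g at (2, -1, 3) = (5, -30, 0)
∇g · m = (5)(4) + (-30)(-2) + (0)(-1) = 80

80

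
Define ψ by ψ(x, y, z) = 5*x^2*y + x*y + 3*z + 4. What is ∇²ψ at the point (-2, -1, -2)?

∂²ψ/∂x² = 10*y
∂²ψ/∂y² = 0
∂²ψ/∂z² = 0
∇²ψ = 10*y
At (-2, -1, -2): -10.

-10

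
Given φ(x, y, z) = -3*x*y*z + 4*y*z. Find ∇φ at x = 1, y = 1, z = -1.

(3, -1, 1)

∂φ/∂x = -3*y*z
∂φ/∂y = -3*x*z + 4*z
∂φ/∂z = -3*x*y + 4*y
∇φ = (-3*y*z, -3*x*z + 4*z, -3*x*y + 4*y)
At (1, 1, -1): (3, -1, 1).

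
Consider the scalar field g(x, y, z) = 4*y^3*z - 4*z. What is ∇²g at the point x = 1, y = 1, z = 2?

48

∂²g/∂x² = 0
∂²g/∂y² = 24*y*z
∂²g/∂z² = 0
∇²g = 24*y*z
At (1, 1, 2): 48.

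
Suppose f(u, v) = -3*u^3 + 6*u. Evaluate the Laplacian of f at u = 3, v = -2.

-54

∂²f/∂u² = -18*u
∂²f/∂v² = 0
∇²f = -18*u
At (3, -2): -54.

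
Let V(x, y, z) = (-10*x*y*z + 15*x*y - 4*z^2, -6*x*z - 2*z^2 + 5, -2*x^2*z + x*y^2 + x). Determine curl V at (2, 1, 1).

(∇×V)₁ = ∂V₃/∂y − ∂V₂/∂z = 2*x*y + 6*x + 4*z
(∇×V)₂ = ∂V₁/∂z − ∂V₃/∂x = -10*x*y + 4*x*z - y^2 - 8*z - 1
(∇×V)₃ = ∂V₂/∂x − ∂V₁/∂y = 10*x*z - 15*x - 6*z
∇×V = (2*x*y + 6*x + 4*z, -10*x*y + 4*x*z - y^2 - 8*z - 1, 10*x*z - 15*x - 6*z)
At (2, 1, 1): (20, -22, -16).

(20, -22, -16)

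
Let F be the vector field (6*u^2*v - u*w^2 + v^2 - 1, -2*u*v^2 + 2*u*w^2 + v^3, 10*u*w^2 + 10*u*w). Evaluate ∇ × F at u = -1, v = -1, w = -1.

(∇×F)₁ = ∂F₃/∂v − ∂F₂/∂w = -4*u*w
(∇×F)₂ = ∂F₁/∂w − ∂F₃/∂u = -2*u*w - 10*w^2 - 10*w
(∇×F)₃ = ∂F₂/∂u − ∂F₁/∂v = -6*u^2 - 2*v^2 - 2*v + 2*w^2
∇×F = (-4*u*w, -2*u*w - 10*w^2 - 10*w, -6*u^2 - 2*v^2 - 2*v + 2*w^2)
At (-1, -1, -1): (-4, -2, -4).

(-4, -2, -4)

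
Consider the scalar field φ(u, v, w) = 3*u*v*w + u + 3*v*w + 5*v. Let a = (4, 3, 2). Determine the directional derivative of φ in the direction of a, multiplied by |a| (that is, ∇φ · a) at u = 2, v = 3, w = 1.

136

∂φ/∂u = 3*v*w + 1
∂φ/∂v = 3*u*w + 3*w + 5
∂φ/∂w = 3*u*v + 3*v
∇φ at (2, 3, 1) = (10, 14, 27)
∇φ · a = (10)(4) + (14)(3) + (27)(2) = 136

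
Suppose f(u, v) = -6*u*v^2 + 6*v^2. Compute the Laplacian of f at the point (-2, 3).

36

∂²f/∂u² = 0
∂²f/∂v² = 12*(-u + 1)
∇²f = -12*u + 12
At (-2, 3): 36.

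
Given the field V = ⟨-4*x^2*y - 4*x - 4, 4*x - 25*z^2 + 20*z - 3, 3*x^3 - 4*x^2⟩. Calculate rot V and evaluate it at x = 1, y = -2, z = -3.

(-170, -1, 8)

(∇×V)₁ = ∂V₃/∂y − ∂V₂/∂z = 50*z - 20
(∇×V)₂ = ∂V₁/∂z − ∂V₃/∂x = -9*x^2 + 8*x
(∇×V)₃ = ∂V₂/∂x − ∂V₁/∂y = 4*x^2 + 4
∇×V = (50*z - 20, -9*x^2 + 8*x, 4*x^2 + 4)
At (1, -2, -3): (-170, -1, 8).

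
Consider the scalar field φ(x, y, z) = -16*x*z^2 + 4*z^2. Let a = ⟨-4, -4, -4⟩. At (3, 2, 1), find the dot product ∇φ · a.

∂φ/∂x = -16*z^2
∂φ/∂y = 0
∂φ/∂z = -32*x*z + 8*z
∇φ at (3, 2, 1) = (-16, 0, -88)
∇φ · a = (-16)(-4) + (0)(-4) + (-88)(-4) = 416

416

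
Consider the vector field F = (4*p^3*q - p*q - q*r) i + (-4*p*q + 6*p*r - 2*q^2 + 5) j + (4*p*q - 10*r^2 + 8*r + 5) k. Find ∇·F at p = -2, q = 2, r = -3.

162

∂F₁/∂p = 12*p^2*q - q
∂F₂/∂q = -4*p - 4*q
∂F₃/∂r = -20*r + 8
∇·F = 12*p^2*q - 4*p - 5*q - 20*r + 8
At (-2, 2, -3): 162.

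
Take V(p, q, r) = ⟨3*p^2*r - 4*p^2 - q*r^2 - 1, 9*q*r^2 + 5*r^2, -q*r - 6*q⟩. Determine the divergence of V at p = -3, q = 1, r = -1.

50

∂V₁/∂p = 6*p*r - 8*p
∂V₂/∂q = 9*r^2
∂V₃/∂r = -q
∇·V = 6*p*r - 8*p - q + 9*r^2
At (-3, 1, -1): 50.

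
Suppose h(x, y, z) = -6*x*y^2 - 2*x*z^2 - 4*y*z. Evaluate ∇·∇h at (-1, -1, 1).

∂²h/∂x² = 0
∂²h/∂y² = -12*x
∂²h/∂z² = -4*x
∇²h = -16*x
At (-1, -1, 1): 16.

16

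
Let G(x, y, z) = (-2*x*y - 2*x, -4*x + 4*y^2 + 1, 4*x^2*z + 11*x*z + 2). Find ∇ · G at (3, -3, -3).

49

∂G₁/∂x = -2*y - 2
∂G₂/∂y = 8*y
∂G₃/∂z = 4*x^2 + 11*x
∇·G = 4*x^2 + 11*x + 6*y - 2
At (3, -3, -3): 49.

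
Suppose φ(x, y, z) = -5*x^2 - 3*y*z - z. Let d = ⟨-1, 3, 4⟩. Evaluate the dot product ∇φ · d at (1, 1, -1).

3

∂φ/∂x = -10*x
∂φ/∂y = -3*z
∂φ/∂z = -3*y - 1
∇φ at (1, 1, -1) = (-10, 3, -4)
∇φ · d = (-10)(-1) + (3)(3) + (-4)(4) = 3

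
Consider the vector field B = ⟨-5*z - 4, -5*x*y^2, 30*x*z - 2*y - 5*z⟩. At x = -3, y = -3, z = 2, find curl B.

(-2, -65, -45)

(∇×B)₁ = ∂B₃/∂y − ∂B₂/∂z = -2
(∇×B)₂ = ∂B₁/∂z − ∂B₃/∂x = -30*z - 5
(∇×B)₃ = ∂B₂/∂x − ∂B₁/∂y = -5*y^2
∇×B = (-2, -30*z - 5, -5*y^2)
At (-3, -3, 2): (-2, -65, -45).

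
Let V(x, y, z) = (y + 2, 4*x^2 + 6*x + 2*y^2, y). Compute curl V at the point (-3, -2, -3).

(1, 0, -19)

(∇×V)₁ = ∂V₃/∂y − ∂V₂/∂z = 1
(∇×V)₂ = ∂V₁/∂z − ∂V₃/∂x = 0
(∇×V)₃ = ∂V₂/∂x − ∂V₁/∂y = 8*x + 5
∇×V = (1, 0, 8*x + 5)
At (-3, -2, -3): (1, 0, -19).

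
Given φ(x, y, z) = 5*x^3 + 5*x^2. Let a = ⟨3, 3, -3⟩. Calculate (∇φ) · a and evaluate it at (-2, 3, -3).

∂φ/∂x = 15*x^2 + 10*x
∂φ/∂y = 0
∂φ/∂z = 0
∇φ at (-2, 3, -3) = (40, 0, 0)
∇φ · a = (40)(3) + (0)(3) + (0)(-3) = 120

120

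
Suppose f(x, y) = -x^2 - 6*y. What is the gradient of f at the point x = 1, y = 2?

(-2, -6)

∂f/∂x = -2*x
∂f/∂y = -6
∇f = (-2*x, -6)
At (1, 2): (-2, -6).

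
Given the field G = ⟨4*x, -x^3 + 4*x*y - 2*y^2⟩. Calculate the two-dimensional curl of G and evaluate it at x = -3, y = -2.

∂G₂/∂x = -3*x^2 + 4*y
∂G₁/∂y = 0
Scalar curl = -3*x^2 + 4*y
At (-3, -2): -35.

-35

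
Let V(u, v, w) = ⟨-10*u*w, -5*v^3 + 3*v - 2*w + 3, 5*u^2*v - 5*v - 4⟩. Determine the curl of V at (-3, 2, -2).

(42, 90, 0)

(∇×V)₁ = ∂V₃/∂v − ∂V₂/∂w = 5*u^2 - 3
(∇×V)₂ = ∂V₁/∂w − ∂V₃/∂u = -10*u*v - 10*u
(∇×V)₃ = ∂V₂/∂u − ∂V₁/∂v = 0
∇×V = (5*u^2 - 3, -10*u*v - 10*u, 0)
At (-3, 2, -2): (42, 90, 0).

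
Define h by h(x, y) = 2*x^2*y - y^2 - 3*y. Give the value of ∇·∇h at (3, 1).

2

∂²h/∂x² = 4*y
∂²h/∂y² = -2
∇²h = 4*y - 2
At (3, 1): 2.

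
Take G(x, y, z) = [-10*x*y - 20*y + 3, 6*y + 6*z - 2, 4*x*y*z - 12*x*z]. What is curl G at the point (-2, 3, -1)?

(2, 0, 0)

(∇×G)₁ = ∂G₃/∂y − ∂G₂/∂z = 4*x*z - 6
(∇×G)₂ = ∂G₁/∂z − ∂G₃/∂x = -4*y*z + 12*z
(∇×G)₃ = ∂G₂/∂x − ∂G₁/∂y = 10*x + 20
∇×G = (4*x*z - 6, -4*y*z + 12*z, 10*x + 20)
At (-2, 3, -1): (2, 0, 0).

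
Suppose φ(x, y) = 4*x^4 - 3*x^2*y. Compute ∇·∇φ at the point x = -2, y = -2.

204

∂²φ/∂x² = 6*(8*x^2 - y)
∂²φ/∂y² = 0
∇²φ = 48*x^2 - 6*y
At (-2, -2): 204.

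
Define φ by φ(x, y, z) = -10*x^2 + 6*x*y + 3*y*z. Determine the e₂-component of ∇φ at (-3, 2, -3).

(∇φ)_2 = ∂φ/∂y = 6*x + 3*z
At (-3, 2, -3): -27.

-27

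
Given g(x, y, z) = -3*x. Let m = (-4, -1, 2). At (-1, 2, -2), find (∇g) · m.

∂g/∂x = -3
∂g/∂y = 0
∂g/∂z = 0
∇g at (-1, 2, -2) = (-3, 0, 0)
∇g · m = (-3)(-4) + (0)(-1) + (0)(2) = 12

12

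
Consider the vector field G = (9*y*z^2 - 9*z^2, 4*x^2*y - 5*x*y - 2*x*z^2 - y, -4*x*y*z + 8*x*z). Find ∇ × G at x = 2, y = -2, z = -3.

(0, 210, -121)

(∇×G)₁ = ∂G₃/∂y − ∂G₂/∂z = 0
(∇×G)₂ = ∂G₁/∂z − ∂G₃/∂x = 22*y*z - 26*z
(∇×G)₃ = ∂G₂/∂x − ∂G₁/∂y = 8*x*y - 5*y - 11*z^2
∇×G = (0, 22*y*z - 26*z, 8*x*y - 5*y - 11*z^2)
At (2, -2, -3): (0, 210, -121).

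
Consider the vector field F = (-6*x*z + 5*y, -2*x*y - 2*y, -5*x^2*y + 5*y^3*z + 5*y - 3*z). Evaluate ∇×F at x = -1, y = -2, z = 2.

(∇×F)₁ = ∂F₃/∂y − ∂F₂/∂z = -5*x^2 + 15*y^2*z + 5
(∇×F)₂ = ∂F₁/∂z − ∂F₃/∂x = 10*x*y - 6*x
(∇×F)₃ = ∂F₂/∂x − ∂F₁/∂y = -2*y - 5
∇×F = (-5*x^2 + 15*y^2*z + 5, 10*x*y - 6*x, -2*y - 5)
At (-1, -2, 2): (120, 26, -1).

(120, 26, -1)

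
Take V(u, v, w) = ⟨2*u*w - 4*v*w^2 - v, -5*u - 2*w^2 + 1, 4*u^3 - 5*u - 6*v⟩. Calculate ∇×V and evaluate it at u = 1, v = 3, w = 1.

(-2, -29, 0)

(∇×V)₁ = ∂V₃/∂v − ∂V₂/∂w = 4*w - 6
(∇×V)₂ = ∂V₁/∂w − ∂V₃/∂u = -12*u^2 + 2*u - 8*v*w + 5
(∇×V)₃ = ∂V₂/∂u − ∂V₁/∂v = 4*w^2 - 4
∇×V = (4*w - 6, -12*u^2 + 2*u - 8*v*w + 5, 4*w^2 - 4)
At (1, 3, 1): (-2, -29, 0).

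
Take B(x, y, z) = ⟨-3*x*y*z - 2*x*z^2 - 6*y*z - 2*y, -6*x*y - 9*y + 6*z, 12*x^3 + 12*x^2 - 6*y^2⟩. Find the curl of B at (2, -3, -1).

(30, -148, 8)

(∇×B)₁ = ∂B₃/∂y − ∂B₂/∂z = -12*y - 6
(∇×B)₂ = ∂B₁/∂z − ∂B₃/∂x = -36*x^2 - 3*x*y - 4*x*z - 24*x - 6*y
(∇×B)₃ = ∂B₂/∂x − ∂B₁/∂y = 3*x*z - 6*y + 6*z + 2
∇×B = (-12*y - 6, -36*x^2 - 3*x*y - 4*x*z - 24*x - 6*y, 3*x*z - 6*y + 6*z + 2)
At (2, -3, -1): (30, -148, 8).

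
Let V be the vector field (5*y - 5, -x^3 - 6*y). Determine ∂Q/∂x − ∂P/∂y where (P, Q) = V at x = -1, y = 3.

∂V₂/∂x = -3*x^2
∂V₁/∂y = 5
Scalar curl = -3*x^2 - 5
At (-1, 3): -8.

-8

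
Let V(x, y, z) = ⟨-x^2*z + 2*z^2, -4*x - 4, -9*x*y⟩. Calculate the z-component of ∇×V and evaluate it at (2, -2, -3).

-4

(∇×V)_3 = ∂V₂/∂x − ∂V₁/∂y
= -4 − (0)
= -4
At (2, -2, -3): -4.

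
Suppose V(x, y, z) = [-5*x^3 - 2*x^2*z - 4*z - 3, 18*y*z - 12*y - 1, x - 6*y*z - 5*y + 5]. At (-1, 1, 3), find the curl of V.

(-41, -7, 0)

(∇×V)₁ = ∂V₃/∂y − ∂V₂/∂z = -18*y - 6*z - 5
(∇×V)₂ = ∂V₁/∂z − ∂V₃/∂x = -2*x^2 - 5
(∇×V)₃ = ∂V₂/∂x − ∂V₁/∂y = 0
∇×V = (-18*y - 6*z - 5, -2*x^2 - 5, 0)
At (-1, 1, 3): (-41, -7, 0).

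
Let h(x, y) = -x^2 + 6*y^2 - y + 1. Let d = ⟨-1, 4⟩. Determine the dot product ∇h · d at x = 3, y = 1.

∂h/∂x = -2*x
∂h/∂y = 12*y - 1
∇h at (3, 1) = (-6, 11)
∇h · d = (-6)(-1) + (11)(4) = 50

50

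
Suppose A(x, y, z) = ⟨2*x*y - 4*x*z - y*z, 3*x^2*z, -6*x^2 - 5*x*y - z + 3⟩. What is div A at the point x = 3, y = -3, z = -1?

∂A₁/∂x = 2*y - 4*z
∂A₂/∂y = 0
∂A₃/∂z = -1
∇·A = 2*y - 4*z - 1
At (3, -3, -1): -3.

-3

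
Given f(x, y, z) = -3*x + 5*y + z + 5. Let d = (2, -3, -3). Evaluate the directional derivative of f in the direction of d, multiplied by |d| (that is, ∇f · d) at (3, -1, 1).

∂f/∂x = -3
∂f/∂y = 5
∂f/∂z = 1
∇f at (3, -1, 1) = (-3, 5, 1)
∇f · d = (-3)(2) + (5)(-3) + (1)(-3) = -24

-24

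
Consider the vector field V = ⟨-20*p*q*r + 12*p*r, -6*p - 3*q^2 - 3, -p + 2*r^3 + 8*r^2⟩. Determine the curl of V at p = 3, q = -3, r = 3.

(0, 217, 174)

(∇×V)₁ = ∂V₃/∂q − ∂V₂/∂r = 0
(∇×V)₂ = ∂V₁/∂r − ∂V₃/∂p = -20*p*q + 12*p + 1
(∇×V)₃ = ∂V₂/∂p − ∂V₁/∂q = 20*p*r - 6
∇×V = (0, -20*p*q + 12*p + 1, 20*p*r - 6)
At (3, -3, 3): (0, 217, 174).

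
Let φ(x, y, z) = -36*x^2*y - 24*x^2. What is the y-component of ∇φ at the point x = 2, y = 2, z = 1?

-144

(∇φ)_2 = ∂φ/∂y = -36*x^2
At (2, 2, 1): -144.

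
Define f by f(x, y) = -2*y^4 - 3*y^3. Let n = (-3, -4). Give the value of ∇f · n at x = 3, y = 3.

∂f/∂x = 0
∂f/∂y = -8*y^3 - 9*y^2
∇f at (3, 3) = (0, -297)
∇f · n = (0)(-3) + (-297)(-4) = 1188

1188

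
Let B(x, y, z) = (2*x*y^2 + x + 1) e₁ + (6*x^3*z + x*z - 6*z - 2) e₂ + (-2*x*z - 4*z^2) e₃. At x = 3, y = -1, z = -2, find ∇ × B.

(∇×B)₁ = ∂B₃/∂y − ∂B₂/∂z = -6*x^3 - x + 6
(∇×B)₂ = ∂B₁/∂z − ∂B₃/∂x = 2*z
(∇×B)₃ = ∂B₂/∂x − ∂B₁/∂y = 18*x^2*z - 4*x*y + z
∇×B = (-6*x^3 - x + 6, 2*z, 18*x^2*z - 4*x*y + z)
At (3, -1, -2): (-159, -4, -314).

(-159, -4, -314)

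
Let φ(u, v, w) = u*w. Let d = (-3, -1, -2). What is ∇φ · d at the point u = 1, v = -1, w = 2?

∂φ/∂u = w
∂φ/∂v = 0
∂φ/∂w = u
∇φ at (1, -1, 2) = (2, 0, 1)
∇φ · d = (2)(-3) + (0)(-1) + (1)(-2) = -8

-8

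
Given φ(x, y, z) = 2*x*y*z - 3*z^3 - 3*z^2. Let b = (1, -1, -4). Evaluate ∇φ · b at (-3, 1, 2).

232

∂φ/∂x = 2*y*z
∂φ/∂y = 2*x*z
∂φ/∂z = 2*x*y - 9*z^2 - 6*z
∇φ at (-3, 1, 2) = (4, -12, -54)
∇φ · b = (4)(1) + (-12)(-1) + (-54)(-4) = 232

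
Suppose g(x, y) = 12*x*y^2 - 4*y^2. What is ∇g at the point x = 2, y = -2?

(48, -80)

∂g/∂x = 12*y^2
∂g/∂y = 24*x*y - 8*y
∇g = (12*y^2, 24*x*y - 8*y)
At (2, -2): (48, -80).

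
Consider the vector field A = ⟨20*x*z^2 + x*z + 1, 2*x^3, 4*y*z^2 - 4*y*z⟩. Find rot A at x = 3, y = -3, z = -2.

(∇×A)₁ = ∂A₃/∂y − ∂A₂/∂z = 4*z^2 - 4*z
(∇×A)₂ = ∂A₁/∂z − ∂A₃/∂x = 40*x*z + x
(∇×A)₃ = ∂A₂/∂x − ∂A₁/∂y = 6*x^2
∇×A = (4*z^2 - 4*z, 40*x*z + x, 6*x^2)
At (3, -3, -2): (24, -237, 54).

(24, -237, 54)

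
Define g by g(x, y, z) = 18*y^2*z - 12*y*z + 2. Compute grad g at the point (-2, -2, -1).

∂g/∂x = 0
∂g/∂y = 36*y*z - 12*z
∂g/∂z = 18*y^2 - 12*y
∇g = (0, 36*y*z - 12*z, 18*y^2 - 12*y)
At (-2, -2, -1): (0, 84, 96).

(0, 84, 96)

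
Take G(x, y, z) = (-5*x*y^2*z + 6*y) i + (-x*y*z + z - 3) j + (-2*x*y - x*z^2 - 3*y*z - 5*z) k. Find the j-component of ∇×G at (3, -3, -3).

-132

(∇×G)_2 = ∂G₁/∂z − ∂G₃/∂x
= -5*x*y^2 − (-2*y - z^2)
= -5*x*y^2 + 2*y + z^2
At (3, -3, -3): -132.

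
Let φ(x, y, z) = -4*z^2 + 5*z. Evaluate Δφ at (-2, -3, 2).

-8

∂²φ/∂x² = 0
∂²φ/∂y² = 0
∂²φ/∂z² = -8
∇²φ = -8
At (-2, -3, 2): -8.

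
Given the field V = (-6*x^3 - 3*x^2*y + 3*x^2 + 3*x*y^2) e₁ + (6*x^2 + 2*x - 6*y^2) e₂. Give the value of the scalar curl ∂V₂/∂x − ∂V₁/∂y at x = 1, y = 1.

11

∂V₂/∂x = 12*x + 2
∂V₁/∂y = -3*x^2 + 6*x*y
Scalar curl = 3*x^2 - 6*x*y + 12*x + 2
At (1, 1): 11.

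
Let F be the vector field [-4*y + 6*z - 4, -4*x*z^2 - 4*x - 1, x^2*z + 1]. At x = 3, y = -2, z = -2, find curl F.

(∇×F)₁ = ∂F₃/∂y − ∂F₂/∂z = 8*x*z
(∇×F)₂ = ∂F₁/∂z − ∂F₃/∂x = -2*x*z + 6
(∇×F)₃ = ∂F₂/∂x − ∂F₁/∂y = -4*z^2
∇×F = (8*x*z, -2*x*z + 6, -4*z^2)
At (3, -2, -2): (-48, 18, -16).

(-48, 18, -16)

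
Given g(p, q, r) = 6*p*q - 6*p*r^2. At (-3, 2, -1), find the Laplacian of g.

36

∂²g/∂p² = 0
∂²g/∂q² = 0
∂²g/∂r² = -12*p
∇²g = -12*p
At (-3, 2, -1): 36.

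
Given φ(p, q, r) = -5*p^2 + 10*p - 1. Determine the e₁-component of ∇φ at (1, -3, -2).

0

(∇φ)_1 = ∂φ/∂p = -10*p + 10
At (1, -3, -2): 0.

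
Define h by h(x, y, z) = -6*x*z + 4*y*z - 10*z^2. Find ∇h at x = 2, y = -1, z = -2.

(12, -8, 24)

∂h/∂x = -6*z
∂h/∂y = 4*z
∂h/∂z = -6*x + 4*y - 20*z
∇h = (-6*z, 4*z, -6*x + 4*y - 20*z)
At (2, -1, -2): (12, -8, 24).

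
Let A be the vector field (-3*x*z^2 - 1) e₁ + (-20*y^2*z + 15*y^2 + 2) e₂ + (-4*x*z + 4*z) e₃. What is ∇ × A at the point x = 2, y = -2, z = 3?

(∇×A)₁ = ∂A₃/∂y − ∂A₂/∂z = 20*y^2
(∇×A)₂ = ∂A₁/∂z − ∂A₃/∂x = -6*x*z + 4*z
(∇×A)₃ = ∂A₂/∂x − ∂A₁/∂y = 0
∇×A = (20*y^2, -6*x*z + 4*z, 0)
At (2, -2, 3): (80, -24, 0).

(80, -24, 0)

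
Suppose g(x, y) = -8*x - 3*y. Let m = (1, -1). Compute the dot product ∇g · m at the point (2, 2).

-5

∂g/∂x = -8
∂g/∂y = -3
∇g at (2, 2) = (-8, -3)
∇g · m = (-8)(1) + (-3)(-1) = -5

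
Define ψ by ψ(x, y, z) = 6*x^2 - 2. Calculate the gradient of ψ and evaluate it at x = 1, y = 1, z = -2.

(12, 0, 0)

∂ψ/∂x = 12*x
∂ψ/∂y = 0
∂ψ/∂z = 0
∇ψ = (12*x, 0, 0)
At (1, 1, -2): (12, 0, 0).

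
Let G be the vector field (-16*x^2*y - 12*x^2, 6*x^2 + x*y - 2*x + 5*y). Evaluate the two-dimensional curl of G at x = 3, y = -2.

176

∂G₂/∂x = 12*x + y - 2
∂G₁/∂y = -16*x^2
Scalar curl = 16*x^2 + 12*x + y - 2
At (3, -2): 176.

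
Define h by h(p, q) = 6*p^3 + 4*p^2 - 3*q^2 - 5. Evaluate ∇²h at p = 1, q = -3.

38

∂²h/∂p² = 4*(9*p + 2)
∂²h/∂q² = -6
∇²h = 36*p + 2
At (1, -3): 38.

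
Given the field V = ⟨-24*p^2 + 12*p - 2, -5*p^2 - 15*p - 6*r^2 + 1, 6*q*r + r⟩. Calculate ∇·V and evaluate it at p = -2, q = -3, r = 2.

∂V₁/∂p = -48*p + 12
∂V₂/∂q = 0
∂V₃/∂r = 6*q + 1
∇·V = -48*p + 6*q + 13
At (-2, -3, 2): 91.

91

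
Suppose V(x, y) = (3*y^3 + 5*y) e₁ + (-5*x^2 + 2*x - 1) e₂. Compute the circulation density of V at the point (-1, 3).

∂V₂/∂x = -10*x + 2
∂V₁/∂y = 9*y^2 + 5
Scalar curl = -10*x - 9*y^2 - 3
At (-1, 3): -74.

-74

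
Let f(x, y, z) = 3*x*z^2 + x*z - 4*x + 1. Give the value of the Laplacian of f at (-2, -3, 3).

∂²f/∂x² = 0
∂²f/∂y² = 0
∂²f/∂z² = 6*x
∇²f = 6*x
At (-2, -3, 3): -12.

-12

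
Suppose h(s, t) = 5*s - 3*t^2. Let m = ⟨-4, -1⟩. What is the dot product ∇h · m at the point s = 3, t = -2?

-32

∂h/∂s = 5
∂h/∂t = -6*t
∇h at (3, -2) = (5, 12)
∇h · m = (5)(-4) + (12)(-1) = -32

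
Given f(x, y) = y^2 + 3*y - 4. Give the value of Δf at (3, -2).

∂²f/∂x² = 0
∂²f/∂y² = 2
∇²f = 2
At (3, -2): 2.

2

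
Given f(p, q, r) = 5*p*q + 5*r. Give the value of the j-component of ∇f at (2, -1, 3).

10

(∇f)_2 = ∂f/∂q = 5*p
At (2, -1, 3): 10.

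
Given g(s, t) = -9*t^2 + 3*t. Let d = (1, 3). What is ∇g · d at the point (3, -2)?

∂g/∂s = 0
∂g/∂t = -18*t + 3
∇g at (3, -2) = (0, 39)
∇g · d = (0)(1) + (39)(3) = 117

117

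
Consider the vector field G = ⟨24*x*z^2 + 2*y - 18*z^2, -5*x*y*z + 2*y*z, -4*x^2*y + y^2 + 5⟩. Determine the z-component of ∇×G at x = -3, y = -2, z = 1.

(∇×G)_3 = ∂G₂/∂x − ∂G₁/∂y
= -5*y*z − (2)
= -5*y*z - 2
At (-3, -2, 1): 8.

8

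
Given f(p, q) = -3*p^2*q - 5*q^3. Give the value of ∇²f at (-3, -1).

36

∂²f/∂p² = -6*q
∂²f/∂q² = -30*q
∇²f = -36*q
At (-3, -1): 36.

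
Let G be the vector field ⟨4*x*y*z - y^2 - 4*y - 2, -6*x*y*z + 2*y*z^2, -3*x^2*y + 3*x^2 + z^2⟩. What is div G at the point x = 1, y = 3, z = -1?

∂G₁/∂x = 4*y*z
∂G₂/∂y = -6*x*z + 2*z^2
∂G₃/∂z = 2*z
∇·G = -6*x*z + 4*y*z + 2*z^2 + 2*z
At (1, 3, -1): -6.

-6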